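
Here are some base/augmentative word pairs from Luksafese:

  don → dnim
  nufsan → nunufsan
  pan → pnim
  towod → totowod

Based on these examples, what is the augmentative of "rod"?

rdim

nufsan and pan both end in -n yet inflect differently (nunufsan, pnim), so the final letter is not what conditions the rule; the number of vowels is.
"rod" has 1 vowel. The stems with 1 vowel (pan → pnim, don → dnim) delete the last vowel and add -im.
The other pattern: stems with 2 vowels repeat the first consonant+vowel as a prefix.
So rod → rdim.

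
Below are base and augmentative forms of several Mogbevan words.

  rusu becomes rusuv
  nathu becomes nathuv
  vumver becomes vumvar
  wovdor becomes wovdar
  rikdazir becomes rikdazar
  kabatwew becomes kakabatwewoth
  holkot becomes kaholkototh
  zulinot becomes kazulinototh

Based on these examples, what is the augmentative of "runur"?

runar

vumver and kabatwew both have last vowel 'e' yet inflect differently (vumvar, kakabatwewoth), so the last vowel is not what conditions the rule; the final letter is.
"runur" ends in -r. The stems ending in -r (vumver → vumvar, wovdor → wovdar, rikdazir → rikdazar) change the last vowel to 'a'.
The other patterns: stems ending in -u drop the final letter and add -uv; stems ending in -t or -w add ka- … -oth around the stem.
So runur → runar.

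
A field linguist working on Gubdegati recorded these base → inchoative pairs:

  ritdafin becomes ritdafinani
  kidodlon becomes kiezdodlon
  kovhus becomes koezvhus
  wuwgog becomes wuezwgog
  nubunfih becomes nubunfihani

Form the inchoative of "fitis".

fitisani

kidodlon and ritdafin both end in -n yet inflect differently (kiezdodlon, ritdafinani), so the final letter is not what conditions the rule; the last vowel is.
"fitis" has last vowel 'i'. The stems whose last vowel is 'i' (ritdafin → ritdafinani, nubunfih → nubunfihani) add -ani.
The other pattern: stems whose last vowel is 'o' or 'u' insert -ez- after the first vowel.
So fitis → fitisani.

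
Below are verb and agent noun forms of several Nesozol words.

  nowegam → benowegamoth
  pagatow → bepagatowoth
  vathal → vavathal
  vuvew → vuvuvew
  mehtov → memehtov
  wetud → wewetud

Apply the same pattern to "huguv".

huhuguv

"huguv" has 2 vowels. The stems with 2 vowels (vathal → vavathal, vuvew → vuvuvew, mehtov → memehtov) repeat the first consonant+vowel as a prefix.
The other pattern: stems with 3 vowels add be- … -oth around the stem.
So huguv → huhuguv.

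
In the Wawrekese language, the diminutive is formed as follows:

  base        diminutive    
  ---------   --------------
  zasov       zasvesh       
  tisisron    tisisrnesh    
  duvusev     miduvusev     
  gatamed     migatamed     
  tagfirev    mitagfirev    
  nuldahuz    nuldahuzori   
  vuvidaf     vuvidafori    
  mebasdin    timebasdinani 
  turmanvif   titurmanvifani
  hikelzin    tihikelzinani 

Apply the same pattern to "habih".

tihabihani

"habih" has last vowel 'i'. The stems whose last vowel is 'i' (mebasdin → timebasdinani, turmanvif → titurmanvifani, hikelzin → tihikelzinani) add ti- … -ani around the stem.
The other patterns: stems whose last vowel is 'o' delete the last vowel and add -esh; stems whose last vowel is 'e' add the prefix mi-; stems whose last vowel is 'a' or 'u' add -ori.
So habih → tihabihani.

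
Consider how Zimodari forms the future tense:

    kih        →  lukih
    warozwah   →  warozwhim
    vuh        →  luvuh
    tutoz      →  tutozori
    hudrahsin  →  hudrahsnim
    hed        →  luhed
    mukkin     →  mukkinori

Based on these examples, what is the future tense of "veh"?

luveh

vuh and warozwah both end in -h yet inflect differently (luvuh, warozwhim), so the final letter is not what conditions the rule; the number of vowels is.
"veh" has 1 vowel. The stems with 1 vowel (vuh → luvuh, hed → luhed, kih → lukih) add the prefix lu-.
So veh → luveh.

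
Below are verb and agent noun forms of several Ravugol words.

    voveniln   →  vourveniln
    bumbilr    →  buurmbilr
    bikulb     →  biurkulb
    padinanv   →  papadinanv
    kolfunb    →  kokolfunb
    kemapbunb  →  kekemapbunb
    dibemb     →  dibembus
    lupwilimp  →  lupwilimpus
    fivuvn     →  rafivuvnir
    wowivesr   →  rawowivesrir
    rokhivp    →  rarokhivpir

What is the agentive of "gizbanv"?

gigizbanv

"gizbanv" has second-to-last letter 'n'. The stems whose second-to-last letter is 'n' (padinanv → papadinanv, kolfunb → kokolfunb, kemapbunb → kekemapbunb) repeat the first consonant+vowel as a prefix.
So gizbanv → gigizbanv.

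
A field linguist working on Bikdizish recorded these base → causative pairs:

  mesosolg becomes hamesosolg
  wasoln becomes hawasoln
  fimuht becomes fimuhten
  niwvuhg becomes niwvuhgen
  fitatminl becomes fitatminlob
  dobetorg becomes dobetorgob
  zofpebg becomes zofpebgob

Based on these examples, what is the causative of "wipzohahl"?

mesosolg and niwvuhg both end in -g yet inflect differently (hamesosolg, niwvuhgen), so the final letter is not what conditions the rule; the second-to-last letter is.
"wipzohahl" has second-to-last letter 'h'. The stems whose second-to-last letter is 'h' (fimuht → fimuhten, niwvuhg → niwvuhgen) add -en.
So wipzohahl → wipzohahlen.

wipzohahlen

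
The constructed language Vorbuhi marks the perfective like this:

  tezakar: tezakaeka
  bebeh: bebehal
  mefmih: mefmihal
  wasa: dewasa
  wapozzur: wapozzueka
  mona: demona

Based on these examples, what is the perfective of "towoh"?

towohal

tezakar and wasa both have last vowel 'a' yet inflect differently (tezakaeka, dewasa), so the last vowel is not what conditions the rule; the final letter is.
"towoh" ends in -h. The stems ending in -h (bebeh → bebehal, mefmih → mefmihal) add -al.
So towoh → towohal.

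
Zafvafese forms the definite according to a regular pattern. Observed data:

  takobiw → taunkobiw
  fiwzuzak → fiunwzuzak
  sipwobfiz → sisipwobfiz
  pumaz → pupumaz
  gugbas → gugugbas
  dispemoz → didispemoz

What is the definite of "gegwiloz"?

takobiw and sipwobfiz both have last vowel 'i' yet inflect differently (taunkobiw, sisipwobfiz), so the last vowel is not what conditions the rule; the final letter is.
"gegwiloz" ends in -z. The stems ending in -z (sipwobfiz → sisipwobfiz, pumaz → pupumaz, dispemoz → didispemoz) repeat the first consonant+vowel as a prefix.
So gegwiloz → gegegwiloz.

gegegwiloz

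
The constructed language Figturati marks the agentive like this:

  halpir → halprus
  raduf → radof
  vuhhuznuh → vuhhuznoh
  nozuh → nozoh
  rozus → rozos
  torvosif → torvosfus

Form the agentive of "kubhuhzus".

kubhuhzos

torvosif and raduf both end in -f yet inflect differently (torvosfus, radof), so the final letter is not what conditions the rule; the last vowel is.
"kubhuhzus" has last vowel 'u'. The stems whose last vowel is 'u' (vuhhuznuh → vuhhuznoh, rozus → rozos, raduf → radof) change the last vowel to 'o'.
The other pattern: stems whose last vowel is 'i' delete the last vowel and add -us.
So kubhuhzus → kubhuhzos.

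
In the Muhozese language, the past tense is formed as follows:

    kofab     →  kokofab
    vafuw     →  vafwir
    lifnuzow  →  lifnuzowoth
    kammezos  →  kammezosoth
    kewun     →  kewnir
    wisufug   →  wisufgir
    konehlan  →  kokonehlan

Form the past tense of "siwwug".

"siwwug" has last vowel 'u'. The stems whose last vowel is 'u' (vafuw → vafwir, kewun → kewnir, wisufug → wisufgir) delete the last vowel and add -ir.
The other patterns: stems whose last vowel is 'a' repeat the first consonant+vowel as a prefix; stems whose last vowel is 'o' add -oth.
So siwwug → siwwgir.

siwwgir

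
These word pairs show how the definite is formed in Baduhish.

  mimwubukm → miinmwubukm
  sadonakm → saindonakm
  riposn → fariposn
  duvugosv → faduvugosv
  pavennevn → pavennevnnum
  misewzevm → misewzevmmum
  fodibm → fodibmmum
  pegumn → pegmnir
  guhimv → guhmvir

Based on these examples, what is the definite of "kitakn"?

kiintakn

"kitakn" has second-to-last letter 'k'. The stems whose second-to-last letter is 'k' (mimwubukm → miinmwubukm, sadonakm → saindonakm) insert -in- after the first vowel.
The other patterns: stems whose second-to-last letter is 's' add the prefix fa-; stems whose second-to-last letter is 'b' or 'v' double the final consonant and add -um; stems whose second-to-last letter is 'm' delete the last vowel and add -ir.
So kitakn → kiintakn.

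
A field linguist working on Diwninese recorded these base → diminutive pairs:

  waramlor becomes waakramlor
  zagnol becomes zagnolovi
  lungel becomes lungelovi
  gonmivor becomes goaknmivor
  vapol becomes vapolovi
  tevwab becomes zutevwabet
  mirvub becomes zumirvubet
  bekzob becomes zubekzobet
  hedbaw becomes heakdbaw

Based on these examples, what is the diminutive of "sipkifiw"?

bekzob and vapol both have last vowel 'o' yet inflect differently (zubekzobet, vapolovi), so the last vowel is not what conditions the rule; the final letter is.
"sipkifiw" ends in -w. The one such stem in the data (hedbaw → heakdbaw) inserts -ak- after the first vowel (as do waramlor, gonmivor), so the same rule applies.
The other patterns: stems ending in -b add zu- … -et around the stem; stems ending in -l add -ovi.
So sipkifiw → siakpkifiw.

siakpkifiw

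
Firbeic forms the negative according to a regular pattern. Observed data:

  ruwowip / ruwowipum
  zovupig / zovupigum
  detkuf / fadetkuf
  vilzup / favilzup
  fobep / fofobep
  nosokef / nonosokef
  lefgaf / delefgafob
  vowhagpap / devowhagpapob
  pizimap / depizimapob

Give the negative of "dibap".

dedibapob

"dibap" has last vowel 'a'. The stems whose last vowel is 'a' (lefgaf → delefgafob, vowhagpap → devowhagpapob, pizimap → depizimapob) add de- … -ob around the stem.
The other patterns: stems whose last vowel is 'i' add -um; stems whose last vowel is 'u' add the prefix fa-; stems whose last vowel is 'e' repeat the first consonant+vowel as a prefix.
So dibap → dedibapob.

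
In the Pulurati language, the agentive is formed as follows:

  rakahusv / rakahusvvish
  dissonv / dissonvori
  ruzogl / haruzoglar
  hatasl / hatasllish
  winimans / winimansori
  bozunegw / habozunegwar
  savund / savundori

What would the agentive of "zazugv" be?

rakahusv and dissonv both end in -v yet inflect differently (rakahusvvish, dissonvori), so the final letter is not what conditions the rule; the second-to-last letter is.
"zazugv" has second-to-last letter 'g'. The stems whose second-to-last letter is 'g' (bozunegw → habozunegwar, ruzogl → haruzoglar) add ha- … -ar around the stem.
So zazugv → hazazugvar.

hazazugvar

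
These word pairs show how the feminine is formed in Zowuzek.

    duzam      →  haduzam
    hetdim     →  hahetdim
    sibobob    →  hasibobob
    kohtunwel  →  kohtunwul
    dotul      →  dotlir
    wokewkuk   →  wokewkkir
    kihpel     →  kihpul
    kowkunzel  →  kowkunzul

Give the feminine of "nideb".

dotul and kihpel both end in -l yet inflect differently (dotlir, kihpul), so the final letter is not what conditions the rule; the last vowel is.
"nideb" has last vowel 'e'. The stems whose last vowel is 'e' (kihpel → kihpul, kowkunzel → kowkunzul, kohtunwel → kohtunwul) change the last vowel to 'u'.
So nideb → nidub.

nidub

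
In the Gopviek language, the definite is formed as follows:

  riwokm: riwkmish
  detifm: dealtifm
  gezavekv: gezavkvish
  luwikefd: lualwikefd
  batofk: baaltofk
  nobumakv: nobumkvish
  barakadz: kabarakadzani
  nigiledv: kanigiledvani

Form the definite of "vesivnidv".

kavesivnidvani

nigiledv and nobumakv both end in -v yet inflect differently (kanigiledvani, nobumkvish), so the final letter is not what conditions the rule; the second-to-last letter is.
"vesivnidv" has second-to-last letter 'd'. The stems whose second-to-last letter is 'd' (barakadz → kabarakadzani, nigiledv → kanigiledvani) add ka- … -ani around the stem.
So vesivnidv → kavesivnidvani.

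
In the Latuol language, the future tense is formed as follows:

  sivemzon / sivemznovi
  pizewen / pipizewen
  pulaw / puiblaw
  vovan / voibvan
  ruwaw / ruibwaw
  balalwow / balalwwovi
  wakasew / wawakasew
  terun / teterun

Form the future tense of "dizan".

diibzan

"dizan" has last vowel 'a'. The stems whose last vowel is 'a' (ruwaw → ruibwaw, vovan → voibvan, pulaw → puiblaw) insert -ib- after the first vowel.
The other patterns: stems whose last vowel is 'o' delete the last vowel and add -ovi; stems whose last vowel is 'e' or 'u' repeat the first consonant+vowel as a prefix.
So dizan → diibzan.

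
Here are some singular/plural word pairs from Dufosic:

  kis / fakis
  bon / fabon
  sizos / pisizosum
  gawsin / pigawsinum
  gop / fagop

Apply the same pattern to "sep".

fasep

"sep" has 1 vowel. The stems with 1 vowel (gop → fagop, kis → fakis, bon → fabon) add the prefix fa-.
The other pattern: stems with 2 vowels add pi- … -um around the stem.
So sep → fasep.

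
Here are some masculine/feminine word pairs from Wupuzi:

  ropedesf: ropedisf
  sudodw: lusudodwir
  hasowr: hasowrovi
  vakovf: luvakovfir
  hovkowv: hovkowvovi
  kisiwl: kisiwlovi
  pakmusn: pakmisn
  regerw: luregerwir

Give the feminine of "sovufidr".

ropedesf and vakovf both end in -f yet inflect differently (ropedisf, luvakovfir), so the final letter is not what conditions the rule; the second-to-last letter is.
"sovufidr" has second-to-last letter 'd'. The one such stem in the data (sudodw → lusudodwir) adds lu- … -ir around the stem, so the same rule applies.
The other patterns: stems whose second-to-last letter is 'w' add -ovi; stems whose second-to-last letter is 's' change the last vowel to 'i'.
So sovufidr → lusovufidrir.

lusovufidrir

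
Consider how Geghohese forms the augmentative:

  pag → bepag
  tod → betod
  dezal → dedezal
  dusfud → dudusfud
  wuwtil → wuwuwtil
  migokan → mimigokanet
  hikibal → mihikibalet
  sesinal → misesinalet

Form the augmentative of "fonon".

tod and dusfud both end in -d yet inflect differently (betod, dudusfud), so the final letter is not what conditions the rule; the number of vowels is.
"fonon" has 2 vowels. The stems with 2 vowels (dezal → dedezal, dusfud → dudusfud, wuwtil → wuwuwtil) repeat the first consonant+vowel as a prefix.
The other patterns: stems with 1 vowel add the prefix be-; stems with 3 vowels add mi- … -et around the stem.
So fonon → fofonon.

fofonon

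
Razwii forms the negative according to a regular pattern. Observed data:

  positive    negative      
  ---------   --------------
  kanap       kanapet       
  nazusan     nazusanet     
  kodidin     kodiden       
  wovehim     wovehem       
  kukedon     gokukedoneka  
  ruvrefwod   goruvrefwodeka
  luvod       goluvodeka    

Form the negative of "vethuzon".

nazusan and kodidin both end in -n yet inflect differently (nazusanet, kodiden), so the final letter is not what conditions the rule; the last vowel is.
"vethuzon" has last vowel 'o'. The stems whose last vowel is 'o' (kukedon → gokukedoneka, ruvrefwod → goruvrefwodeka, luvod → goluvodeka) add go- … -eka around the stem.
So vethuzon → govethuzoneka.

govethuzoneka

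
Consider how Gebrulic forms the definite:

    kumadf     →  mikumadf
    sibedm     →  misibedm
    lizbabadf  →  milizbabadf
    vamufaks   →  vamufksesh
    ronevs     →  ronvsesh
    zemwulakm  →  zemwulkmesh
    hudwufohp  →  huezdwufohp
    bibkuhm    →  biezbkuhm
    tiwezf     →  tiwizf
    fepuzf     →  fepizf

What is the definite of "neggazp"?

neggizp

"neggazp" has second-to-last letter 'z'. The stems whose second-to-last letter is 'z' (tiwezf → tiwizf, fepuzf → fepizf) change the last vowel to 'i'.
So neggazp → neggizp.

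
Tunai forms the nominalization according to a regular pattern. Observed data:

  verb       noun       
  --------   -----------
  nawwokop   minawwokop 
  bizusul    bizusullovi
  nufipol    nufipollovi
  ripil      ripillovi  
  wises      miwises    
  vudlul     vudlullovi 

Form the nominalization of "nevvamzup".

minevvamzup

nufipol and nawwokop both have last vowel 'o' yet inflect differently (nufipollovi, minawwokop), so the last vowel is not what conditions the rule; the final letter is.
"nevvamzup" ends in -p. The one such stem in the data (nawwokop → minawwokop) adds the prefix mi-, so the same rule applies.
So nevvamzup → minevvamzup.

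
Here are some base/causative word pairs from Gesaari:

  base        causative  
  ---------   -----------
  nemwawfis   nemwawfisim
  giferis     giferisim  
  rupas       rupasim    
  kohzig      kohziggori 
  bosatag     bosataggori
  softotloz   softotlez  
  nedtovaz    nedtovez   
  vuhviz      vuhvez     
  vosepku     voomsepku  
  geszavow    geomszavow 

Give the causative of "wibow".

nemwawfis and kohzig both have last vowel 'i' yet inflect differently (nemwawfisim, kohziggori), so the last vowel is not what conditions the rule; the final letter is.
"wibow" ends in -w. The one such stem in the data (geszavow → geomszavow) inserts -om- after the first vowel (as does vosepku), so the same rule applies.
So wibow → wiombow.

wiombow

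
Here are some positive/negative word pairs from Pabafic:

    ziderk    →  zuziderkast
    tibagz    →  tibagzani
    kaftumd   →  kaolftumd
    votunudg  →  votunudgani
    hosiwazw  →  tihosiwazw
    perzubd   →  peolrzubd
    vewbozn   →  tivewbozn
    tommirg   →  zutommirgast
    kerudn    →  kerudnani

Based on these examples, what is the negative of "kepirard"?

vewbozn and kerudn both end in -n yet inflect differently (tivewbozn, kerudnani), so the final letter is not what conditions the rule; the second-to-last letter is.
"kepirard" has second-to-last letter 'r'. The stems whose second-to-last letter is 'r' (ziderk → zuziderkast, tommirg → zutommirgast) add zu- … -ast around the stem.
The other patterns: stems whose second-to-last letter is 'z' add the prefix ti-; stems whose second-to-last letter is 'd' or 'g' add -ani; stems whose second-to-last letter is 'b' or 'm' insert -ol- after the first vowel.
So kepirard → zukepirardast.

zukepirardast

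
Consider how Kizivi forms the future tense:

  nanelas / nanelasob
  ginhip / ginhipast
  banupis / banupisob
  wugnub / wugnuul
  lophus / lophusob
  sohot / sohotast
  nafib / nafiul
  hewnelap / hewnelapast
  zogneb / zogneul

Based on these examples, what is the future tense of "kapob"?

kapoul

"kapob" ends in -b. The stems ending in -b (nafib → nafiul, zogneb → zogneul, wugnub → wugnuul) drop the final letter and add -ul.
So kapob → kapoul.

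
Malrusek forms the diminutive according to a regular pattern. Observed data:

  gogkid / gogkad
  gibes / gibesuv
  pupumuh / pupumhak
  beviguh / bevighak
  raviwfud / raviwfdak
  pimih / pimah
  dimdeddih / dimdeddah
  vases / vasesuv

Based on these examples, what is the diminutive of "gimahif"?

gimahaf

"gimahif" has last vowel 'i'. The stems whose last vowel is 'i' (pimih → pimah, gogkid → gogkad, dimdeddih → dimdeddah) change the last vowel to 'a'.
The other patterns: stems whose last vowel is 'u' delete the last vowel and add -ak; stems whose last vowel is 'e' add -uv.
So gimahif → gimahaf.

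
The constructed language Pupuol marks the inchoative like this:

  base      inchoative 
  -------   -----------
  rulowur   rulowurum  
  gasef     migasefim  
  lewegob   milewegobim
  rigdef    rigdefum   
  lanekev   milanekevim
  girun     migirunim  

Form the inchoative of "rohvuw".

rohvuwum

rigdef and gasef both end in -f yet inflect differently (rigdefum, migasefim), so the final letter is not what conditions the rule; the first letter is.
"rohvuw" begins with r-. The stems beginning with r- (rulowur → rulowurum, rigdef → rigdefum) add -um.
So rohvuw → rohvuwum.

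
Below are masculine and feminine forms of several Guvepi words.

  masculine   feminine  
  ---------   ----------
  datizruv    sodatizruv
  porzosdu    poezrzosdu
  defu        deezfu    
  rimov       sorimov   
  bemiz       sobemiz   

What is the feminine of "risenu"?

"risenu" ends in -u. The stems ending in -u (porzosdu → poezrzosdu, defu → deezfu) insert -ez- after the first vowel.
The other pattern: stems ending in -v or -z add the prefix so-.
So risenu → riezsenu.

riezsenu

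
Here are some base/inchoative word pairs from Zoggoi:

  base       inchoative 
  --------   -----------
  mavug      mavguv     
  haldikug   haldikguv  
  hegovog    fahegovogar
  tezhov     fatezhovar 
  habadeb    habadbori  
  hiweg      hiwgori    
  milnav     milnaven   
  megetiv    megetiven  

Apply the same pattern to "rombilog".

mavug and hegovog both end in -g yet inflect differently (mavguv, fahegovogar), so the final letter is not what conditions the rule; the last vowel is.
"rombilog" has last vowel 'o'. The stems whose last vowel is 'o' (hegovog → fahegovogar, tezhov → fatezhovar) add fa- … -ar around the stem.
So rombilog → farombilogar.

farombilogar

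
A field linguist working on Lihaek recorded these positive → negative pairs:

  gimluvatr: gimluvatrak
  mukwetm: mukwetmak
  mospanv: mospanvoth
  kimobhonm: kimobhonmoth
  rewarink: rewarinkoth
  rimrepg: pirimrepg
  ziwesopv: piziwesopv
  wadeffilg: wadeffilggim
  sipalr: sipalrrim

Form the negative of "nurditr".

nurditrak

mukwetm and kimobhonm both end in -m yet inflect differently (mukwetmak, kimobhonmoth), so the final letter is not what conditions the rule; the second-to-last letter is.
"nurditr" has second-to-last letter 't'. The stems whose second-to-last letter is 't' (gimluvatr → gimluvatrak, mukwetm → mukwetmak) add -ak.
So nurditr → nurditrak.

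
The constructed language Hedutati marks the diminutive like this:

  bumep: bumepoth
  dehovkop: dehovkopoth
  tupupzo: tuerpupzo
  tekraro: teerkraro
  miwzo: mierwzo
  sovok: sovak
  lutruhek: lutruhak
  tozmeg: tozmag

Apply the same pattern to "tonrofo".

"tonrofo" ends in -o. The stems ending in -o (tupupzo → tuerpupzo, tekraro → teerkraro, miwzo → mierwzo) insert -er- after the first vowel.
So tonrofo → toernrofo.

toernrofo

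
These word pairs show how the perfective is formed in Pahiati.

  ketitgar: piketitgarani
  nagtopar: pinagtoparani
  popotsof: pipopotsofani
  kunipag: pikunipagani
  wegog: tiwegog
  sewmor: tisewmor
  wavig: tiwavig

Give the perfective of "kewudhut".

pikewudhutani

"kewudhut" has 3 vowels. The stems with 3 vowels (ketitgar → piketitgarani, popotsof → pipopotsofani, kunipag → pikunipagani) add pi- … -ani around the stem.
So kewudhut → pikewudhutani.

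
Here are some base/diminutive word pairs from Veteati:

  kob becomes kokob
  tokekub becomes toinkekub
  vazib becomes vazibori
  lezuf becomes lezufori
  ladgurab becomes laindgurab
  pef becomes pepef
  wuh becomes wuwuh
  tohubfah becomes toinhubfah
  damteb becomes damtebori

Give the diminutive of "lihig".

kob and vazib both end in -b yet inflect differently (kokob, vazibori), so the final letter is not what conditions the rule; the number of vowels is.
"lihig" has 2 vowels. The stems with 2 vowels (vazib → vazibori, lezuf → lezufori, damteb → damtebori) add -ori.
So lihig → lihigori.

lihigori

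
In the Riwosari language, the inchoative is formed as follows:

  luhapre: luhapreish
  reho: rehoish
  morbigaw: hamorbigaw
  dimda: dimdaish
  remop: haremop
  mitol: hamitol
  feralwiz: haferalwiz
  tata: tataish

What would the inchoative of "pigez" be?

hapigez

reho and remop both have last vowel 'o' yet inflect differently (rehoish, haremop), so the last vowel is not what conditions the rule; whether the stem ends in a vowel or a consonant is.
"pigez" ends in a consonant. The stems ending in a consonant (remop → haremop, feralwiz → haferalwiz, morbigaw → hamorbigaw) add the prefix ha-.
The other pattern: stems ending in a vowel add -ish.
So pigez → hapigez.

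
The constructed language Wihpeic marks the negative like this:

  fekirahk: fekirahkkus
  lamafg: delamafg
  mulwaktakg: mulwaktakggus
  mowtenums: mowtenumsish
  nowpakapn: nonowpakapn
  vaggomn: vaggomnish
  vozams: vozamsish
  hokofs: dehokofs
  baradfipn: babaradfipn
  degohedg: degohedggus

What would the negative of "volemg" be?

volemgish

vozams and hokofs both end in -s yet inflect differently (vozamsish, dehokofs), so the final letter is not what conditions the rule; the second-to-last letter is.
"volemg" has second-to-last letter 'm'. The stems whose second-to-last letter is 'm' (vozams → vozamsish, vaggomn → vaggomnish, mowtenums → mowtenumsish) add -ish.
The other patterns: stems whose second-to-last letter is 'f' add the prefix de-; stems whose second-to-last letter is 'p' repeat the first consonant+vowel as a prefix; stems whose second-to-last letter is 'd', 'h' or 'k' double the final consonant and add -us.
So volemg → volemgish.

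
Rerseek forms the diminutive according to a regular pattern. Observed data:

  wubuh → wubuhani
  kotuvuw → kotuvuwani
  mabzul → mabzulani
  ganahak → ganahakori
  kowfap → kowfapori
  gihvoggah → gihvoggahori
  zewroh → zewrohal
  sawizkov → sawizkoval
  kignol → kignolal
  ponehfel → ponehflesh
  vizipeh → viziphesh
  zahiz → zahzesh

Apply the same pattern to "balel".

wubuh and gihvoggah both end in -h yet inflect differently (wubuhani, gihvoggahori), so the final letter is not what conditions the rule; the last vowel is.
"balel" has last vowel 'e'. The stems whose last vowel is 'e' (ponehfel → ponehflesh, vizipeh → viziphesh) delete the last vowel and add -esh.
The other patterns: stems whose last vowel is 'u' add -ani; stems whose last vowel is 'a' add -ori; stems whose last vowel is 'o' add -al.
So balel → ballesh.

ballesh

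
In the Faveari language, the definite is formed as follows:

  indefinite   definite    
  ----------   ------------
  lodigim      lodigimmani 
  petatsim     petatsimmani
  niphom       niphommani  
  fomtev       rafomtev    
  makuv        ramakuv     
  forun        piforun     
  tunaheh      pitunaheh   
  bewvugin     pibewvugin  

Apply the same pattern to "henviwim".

henviwimmani

makuv and forun both have last vowel 'u' yet inflect differently (ramakuv, piforun), so the last vowel is not what conditions the rule; the final letter is.
"henviwim" ends in -m. The stems ending in -m (lodigim → lodigimmani, petatsim → petatsimmani, niphom → niphommani) double the final consonant and add -ani.
So henviwim → henviwimmani.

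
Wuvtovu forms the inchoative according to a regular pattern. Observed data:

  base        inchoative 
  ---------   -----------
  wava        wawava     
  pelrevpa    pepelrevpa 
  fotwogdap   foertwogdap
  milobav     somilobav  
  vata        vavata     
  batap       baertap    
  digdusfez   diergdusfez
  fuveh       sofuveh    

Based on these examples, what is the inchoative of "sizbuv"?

sosizbuv

pelrevpa and fotwogdap both have last vowel 'a' yet inflect differently (pepelrevpa, foertwogdap), so the last vowel is not what conditions the rule; the final letter is.
"sizbuv" ends in -v. The one such stem in the data (milobav → somilobav) adds the prefix so-, so the same rule applies.
So sizbuv → sosizbuv.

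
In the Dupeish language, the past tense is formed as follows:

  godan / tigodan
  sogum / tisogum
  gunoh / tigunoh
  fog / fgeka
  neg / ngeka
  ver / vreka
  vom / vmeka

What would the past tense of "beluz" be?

sogum and vom both end in -m yet inflect differently (tisogum, vmeka), so the final letter is not what conditions the rule; the number of vowels is.
"beluz" has 2 vowels. The stems with 2 vowels (godan → tigodan, sogum → tisogum, gunoh → tigunoh) add the prefix ti-.
So beluz → tibeluz.

tibeluz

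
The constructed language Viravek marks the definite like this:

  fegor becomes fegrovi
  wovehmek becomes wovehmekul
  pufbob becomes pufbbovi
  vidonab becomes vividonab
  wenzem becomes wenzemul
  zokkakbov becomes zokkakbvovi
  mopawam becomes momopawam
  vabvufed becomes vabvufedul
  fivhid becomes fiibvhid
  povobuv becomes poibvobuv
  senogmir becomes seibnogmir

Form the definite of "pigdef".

fegor and senogmir both end in -r yet inflect differently (fegrovi, seibnogmir), so the final letter is not what conditions the rule; the last vowel is.
"pigdef" has last vowel 'e'. The stems whose last vowel is 'e' (wovehmek → wovehmekul, vabvufed → vabvufedul, wenzem → wenzemul) add -ul.
So pigdef → pigdeful.

pigdeful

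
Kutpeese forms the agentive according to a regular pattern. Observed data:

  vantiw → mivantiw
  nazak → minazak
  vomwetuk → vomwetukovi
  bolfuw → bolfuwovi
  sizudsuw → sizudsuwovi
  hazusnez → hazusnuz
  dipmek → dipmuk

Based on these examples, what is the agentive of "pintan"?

mipintan

nazak and vomwetuk both end in -k yet inflect differently (minazak, vomwetukovi), so the final letter is not what conditions the rule; the last vowel is.
"pintan" has last vowel 'a'. The one such stem in the data (nazak → minazak) adds the prefix mi-, so the same rule applies.
So pintan → mipintan.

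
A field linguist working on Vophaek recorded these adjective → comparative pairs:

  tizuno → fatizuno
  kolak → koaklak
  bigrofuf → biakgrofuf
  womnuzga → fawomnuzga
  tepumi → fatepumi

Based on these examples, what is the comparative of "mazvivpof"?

maakzvivpof

kolak and womnuzga both have last vowel 'a' yet inflect differently (koaklak, fawomnuzga), so the last vowel is not what conditions the rule; whether the stem ends in a vowel or a consonant is.
"mazvivpof" ends in a consonant. The stems ending in a consonant (kolak → koaklak, bigrofuf → biakgrofuf) insert -ak- after the first vowel.
The other pattern: stems ending in a vowel add the prefix fa-.
So mazvivpof → maakzvivpof.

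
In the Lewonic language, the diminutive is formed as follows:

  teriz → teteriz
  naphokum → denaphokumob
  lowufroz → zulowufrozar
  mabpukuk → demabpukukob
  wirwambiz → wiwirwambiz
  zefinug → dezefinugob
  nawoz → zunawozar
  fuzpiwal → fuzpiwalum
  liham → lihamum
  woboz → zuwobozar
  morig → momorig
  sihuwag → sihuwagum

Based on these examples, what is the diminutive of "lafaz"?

morig and zefinug both end in -g yet inflect differently (momorig, dezefinugob), so the final letter is not what conditions the rule; the last vowel is.
"lafaz" has last vowel 'a'. The stems whose last vowel is 'a' (liham → lihamum, sihuwag → sihuwagum, fuzpiwal → fuzpiwalum) add -um.
So lafaz → lafazum.

lafazum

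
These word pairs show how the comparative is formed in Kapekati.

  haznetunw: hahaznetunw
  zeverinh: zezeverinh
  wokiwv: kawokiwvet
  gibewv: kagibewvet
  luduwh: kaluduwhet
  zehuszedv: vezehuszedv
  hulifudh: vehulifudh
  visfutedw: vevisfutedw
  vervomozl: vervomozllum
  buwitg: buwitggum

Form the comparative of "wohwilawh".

zeverinh and luduwh both end in -h yet inflect differently (zezeverinh, kaluduwhet), so the final letter is not what conditions the rule; the second-to-last letter is.
"wohwilawh" has second-to-last letter 'w'. The stems whose second-to-last letter is 'w' (wokiwv → kawokiwvet, gibewv → kagibewvet, luduwh → kaluduwhet) add ka- … -et around the stem.
So wohwilawh → kawohwilawhet.

kawohwilawhet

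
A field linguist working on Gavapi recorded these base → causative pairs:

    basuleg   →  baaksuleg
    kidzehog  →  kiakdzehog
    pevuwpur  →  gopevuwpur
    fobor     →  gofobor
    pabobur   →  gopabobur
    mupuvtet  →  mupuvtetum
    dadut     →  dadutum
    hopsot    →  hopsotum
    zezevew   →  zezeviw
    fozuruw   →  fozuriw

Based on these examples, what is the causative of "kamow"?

kamiw

"kamow" ends in -w. The stems ending in -w (zezevew → zezeviw, fozuruw → fozuriw) change the last vowel to 'i'.
So kamow → kamiw.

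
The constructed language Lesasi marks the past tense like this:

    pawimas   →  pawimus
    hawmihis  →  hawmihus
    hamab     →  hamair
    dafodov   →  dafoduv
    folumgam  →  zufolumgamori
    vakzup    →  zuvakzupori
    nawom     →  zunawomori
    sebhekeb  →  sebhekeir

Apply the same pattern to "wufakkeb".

hamab and folumgam both have last vowel 'a' yet inflect differently (hamair, zufolumgamori), so the last vowel is not what conditions the rule; the final letter is.
"wufakkeb" ends in -b. The stems ending in -b (hamab → hamair, sebhekeb → sebhekeir) drop the final letter and add -ir.
So wufakkeb → wufakkeir.

wufakkeir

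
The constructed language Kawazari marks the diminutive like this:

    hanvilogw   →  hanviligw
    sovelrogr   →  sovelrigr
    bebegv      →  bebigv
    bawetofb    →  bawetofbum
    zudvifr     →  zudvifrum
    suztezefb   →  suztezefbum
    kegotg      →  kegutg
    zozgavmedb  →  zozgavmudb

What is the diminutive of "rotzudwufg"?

rotzudwufgum

sovelrogr and zudvifr both end in -r yet inflect differently (sovelrigr, zudvifrum), so the final letter is not what conditions the rule; the second-to-last letter is.
"rotzudwufg" has second-to-last letter 'f'. The stems whose second-to-last letter is 'f' (bawetofb → bawetofbum, zudvifr → zudvifrum, suztezefb → suztezefbum) add -um.
So rotzudwufg → rotzudwufgum.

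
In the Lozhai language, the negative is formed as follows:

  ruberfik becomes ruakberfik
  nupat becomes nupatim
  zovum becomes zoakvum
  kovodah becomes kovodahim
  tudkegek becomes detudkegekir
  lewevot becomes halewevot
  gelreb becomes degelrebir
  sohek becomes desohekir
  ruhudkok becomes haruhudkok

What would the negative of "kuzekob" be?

nupat and lewevot both end in -t yet inflect differently (nupatim, halewevot), so the final letter is not what conditions the rule; the last vowel is.
"kuzekob" has last vowel 'o'. The stems whose last vowel is 'o' (ruhudkok → haruhudkok, lewevot → halewevot) add the prefix ha-.
The other patterns: stems whose last vowel is 'a' add -im; stems whose last vowel is 'e' add de- … -ir around the stem; stems whose last vowel is 'i' or 'u' insert -ak- after the first vowel.
So kuzekob → hakuzekob.

hakuzekob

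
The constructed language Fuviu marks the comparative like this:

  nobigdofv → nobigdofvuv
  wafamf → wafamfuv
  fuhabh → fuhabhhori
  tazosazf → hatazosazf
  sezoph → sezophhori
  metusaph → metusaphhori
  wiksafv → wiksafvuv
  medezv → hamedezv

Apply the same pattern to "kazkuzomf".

kazkuzomfuv

"kazkuzomf" has second-to-last letter 'm'. The one such stem in the data (wafamf → wafamfuv) adds -uv, so the same rule applies.
The other patterns: stems whose second-to-last letter is 'z' add the prefix ha-; stems whose second-to-last letter is 'b' or 'p' double the final consonant and add -ori.
So kazkuzomf → kazkuzomfuv.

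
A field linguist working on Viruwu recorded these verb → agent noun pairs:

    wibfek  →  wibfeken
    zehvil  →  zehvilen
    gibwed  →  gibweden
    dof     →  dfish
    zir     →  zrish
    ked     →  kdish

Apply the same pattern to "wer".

gibwed and ked both end in -d yet inflect differently (gibweden, kdish), so the final letter is not what conditions the rule; the number of vowels is.
"wer" has 1 vowel. The stems with 1 vowel (dof → dfish, zir → zrish, ked → kdish) delete the last vowel and add -ish.
The other pattern: stems with 2 vowels add -en.
So wer → wrish.

wrish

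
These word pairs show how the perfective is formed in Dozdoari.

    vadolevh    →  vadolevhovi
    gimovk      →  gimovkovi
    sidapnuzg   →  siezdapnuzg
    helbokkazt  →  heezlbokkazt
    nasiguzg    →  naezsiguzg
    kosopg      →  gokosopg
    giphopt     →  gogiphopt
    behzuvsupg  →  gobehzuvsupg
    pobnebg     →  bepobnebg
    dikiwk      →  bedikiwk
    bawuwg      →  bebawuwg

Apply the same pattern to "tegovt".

sidapnuzg and kosopg both end in -g yet inflect differently (siezdapnuzg, gokosopg), so the final letter is not what conditions the rule; the second-to-last letter is.
"tegovt" has second-to-last letter 'v'. The stems whose second-to-last letter is 'v' (vadolevh → vadolevhovi, gimovk → gimovkovi) add -ovi.
So tegovt → tegovtovi.

tegovtovi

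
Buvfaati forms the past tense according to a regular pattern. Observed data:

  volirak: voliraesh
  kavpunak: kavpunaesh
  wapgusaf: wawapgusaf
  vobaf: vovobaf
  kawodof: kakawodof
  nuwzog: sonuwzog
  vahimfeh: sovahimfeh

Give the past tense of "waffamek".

waffameesh

"waffamek" ends in -k. The stems ending in -k (volirak → voliraesh, kavpunak → kavpunaesh) drop the final letter and add -esh.
The other patterns: stems ending in -f repeat the first consonant+vowel as a prefix; stems ending in -g or -h add the prefix so-.
So waffamek → waffameesh.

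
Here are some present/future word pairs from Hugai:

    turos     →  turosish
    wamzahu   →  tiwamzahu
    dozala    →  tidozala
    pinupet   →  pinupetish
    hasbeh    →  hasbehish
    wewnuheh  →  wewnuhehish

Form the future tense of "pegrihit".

wamzahu and wewnuheh both begin with w- yet inflect differently (tiwamzahu, wewnuhehish), so the first letter is not what conditions the rule; whether the stem ends in a vowel or a consonant is.
"pegrihit" ends in a consonant. The stems ending in a consonant (pinupet → pinupetish, hasbeh → hasbehish, turos → turosish) add -ish.
So pegrihit → pegrihitish.

pegrihitish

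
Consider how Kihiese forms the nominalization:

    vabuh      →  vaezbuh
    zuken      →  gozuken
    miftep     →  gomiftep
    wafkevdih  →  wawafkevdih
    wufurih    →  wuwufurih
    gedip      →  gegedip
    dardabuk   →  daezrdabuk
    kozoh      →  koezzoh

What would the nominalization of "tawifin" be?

miftep and gedip both end in -p yet inflect differently (gomiftep, gegedip), so the final letter is not what conditions the rule; the last vowel is.
"tawifin" has last vowel 'i'. The stems whose last vowel is 'i' (gedip → gegedip, wafkevdih → wawafkevdih, wufurih → wuwufurih) repeat the first consonant+vowel as a prefix.
The other patterns: stems whose last vowel is 'e' add the prefix go-; stems whose last vowel is 'o' or 'u' insert -ez- after the first vowel.
So tawifin → tatawifin.

tatawifin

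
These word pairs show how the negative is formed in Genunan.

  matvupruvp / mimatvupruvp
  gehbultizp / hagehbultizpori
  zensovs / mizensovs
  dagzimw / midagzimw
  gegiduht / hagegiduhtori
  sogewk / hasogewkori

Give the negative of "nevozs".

matvupruvp and gehbultizp both end in -p yet inflect differently (mimatvupruvp, hagehbultizpori), so the final letter is not what conditions the rule; the second-to-last letter is.
"nevozs" has second-to-last letter 'z'. The one such stem in the data (gehbultizp → hagehbultizpori) adds ha- … -ori around the stem, so the same rule applies.
The other pattern: stems whose second-to-last letter is 'm' or 'v' add the prefix mi-.
So nevozs → hanevozsori.

hanevozsori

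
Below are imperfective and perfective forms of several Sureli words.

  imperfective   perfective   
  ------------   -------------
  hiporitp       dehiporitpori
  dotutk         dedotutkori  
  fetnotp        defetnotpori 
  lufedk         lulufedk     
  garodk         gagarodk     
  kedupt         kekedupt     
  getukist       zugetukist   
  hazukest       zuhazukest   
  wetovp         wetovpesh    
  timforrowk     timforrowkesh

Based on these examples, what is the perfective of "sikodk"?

sisikodk

"sikodk" has second-to-last letter 'd'. The stems whose second-to-last letter is 'd' (lufedk → lulufedk, garodk → gagarodk) repeat the first consonant+vowel as a prefix.
So sikodk → sisikodk.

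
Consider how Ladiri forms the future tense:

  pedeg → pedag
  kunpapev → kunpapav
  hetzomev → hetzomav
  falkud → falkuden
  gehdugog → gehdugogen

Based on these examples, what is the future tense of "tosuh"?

"tosuh" has last vowel 'u'. The one such stem in the data (falkud → falkuden) adds -en, so the same rule applies.
The other pattern: stems whose last vowel is 'e' change the last vowel to 'a'.
So tosuh → tosuhen.

tosuhen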